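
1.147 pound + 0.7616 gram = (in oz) 18.38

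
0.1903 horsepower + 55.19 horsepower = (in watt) 4.13e+04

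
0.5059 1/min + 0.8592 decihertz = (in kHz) 9.435e-05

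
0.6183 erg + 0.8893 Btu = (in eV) 5.856e+21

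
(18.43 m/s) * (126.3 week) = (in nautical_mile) 7.602e+05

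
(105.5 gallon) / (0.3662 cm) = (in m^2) 109.1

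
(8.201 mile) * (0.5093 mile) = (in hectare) 1082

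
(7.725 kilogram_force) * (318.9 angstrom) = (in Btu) 2.29e-09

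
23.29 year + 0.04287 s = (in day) 8501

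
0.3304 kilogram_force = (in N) 3.24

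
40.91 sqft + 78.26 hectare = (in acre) 193.4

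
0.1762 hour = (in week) 0.001049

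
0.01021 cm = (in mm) 0.1021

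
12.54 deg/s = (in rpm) 2.09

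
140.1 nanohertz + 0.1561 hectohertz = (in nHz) 1.561e+10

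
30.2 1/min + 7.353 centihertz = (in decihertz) 5.769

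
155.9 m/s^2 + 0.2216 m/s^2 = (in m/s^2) 156.1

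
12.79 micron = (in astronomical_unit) 8.55e-17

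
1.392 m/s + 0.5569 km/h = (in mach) 0.004542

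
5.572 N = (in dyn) 5.572e+05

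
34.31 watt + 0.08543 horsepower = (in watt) 98.02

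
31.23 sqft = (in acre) 0.0007169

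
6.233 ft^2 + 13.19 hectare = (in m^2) 1.319e+05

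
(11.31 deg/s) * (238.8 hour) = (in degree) 9.723e+06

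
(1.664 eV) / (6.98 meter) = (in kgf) 3.895e-21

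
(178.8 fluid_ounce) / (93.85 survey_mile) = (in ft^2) 3.768e-07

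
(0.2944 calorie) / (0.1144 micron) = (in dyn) 1.077e+12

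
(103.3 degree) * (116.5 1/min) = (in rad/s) 3.501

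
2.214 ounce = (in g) 62.77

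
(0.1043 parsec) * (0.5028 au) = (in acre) 5.982e+22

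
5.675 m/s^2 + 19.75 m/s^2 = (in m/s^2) 25.43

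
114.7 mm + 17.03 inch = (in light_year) 5.785e-17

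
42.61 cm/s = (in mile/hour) 0.9532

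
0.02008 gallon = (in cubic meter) 7.601e-05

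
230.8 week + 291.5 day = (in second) 1.648e+08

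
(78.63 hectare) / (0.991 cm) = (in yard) 8.677e+07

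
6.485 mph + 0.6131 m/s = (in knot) 6.827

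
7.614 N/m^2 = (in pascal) 7.614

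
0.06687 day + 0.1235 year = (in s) 3.9e+06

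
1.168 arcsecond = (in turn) 9.012e-07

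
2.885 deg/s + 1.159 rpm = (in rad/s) 0.1717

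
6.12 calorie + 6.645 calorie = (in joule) 53.41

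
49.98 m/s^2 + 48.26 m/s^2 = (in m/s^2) 98.24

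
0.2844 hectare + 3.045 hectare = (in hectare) 3.329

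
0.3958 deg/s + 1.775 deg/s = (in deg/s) 2.171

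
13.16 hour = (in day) 0.5483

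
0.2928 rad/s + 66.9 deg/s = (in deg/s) 83.68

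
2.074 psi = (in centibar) 14.3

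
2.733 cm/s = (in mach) 8.026e-05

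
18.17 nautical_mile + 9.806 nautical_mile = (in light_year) 5.476e-12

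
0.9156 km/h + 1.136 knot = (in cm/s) 83.87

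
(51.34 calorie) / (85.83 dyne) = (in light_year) 2.645e-11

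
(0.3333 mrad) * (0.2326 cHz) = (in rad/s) 7.753e-07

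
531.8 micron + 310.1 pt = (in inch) 4.328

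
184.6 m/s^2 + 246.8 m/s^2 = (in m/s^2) 431.4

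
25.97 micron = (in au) 1.736e-16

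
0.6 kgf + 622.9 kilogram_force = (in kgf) 623.5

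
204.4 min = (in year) 0.0003889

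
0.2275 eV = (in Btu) 3.455e-23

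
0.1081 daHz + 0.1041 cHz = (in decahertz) 0.1082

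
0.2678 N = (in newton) 0.2678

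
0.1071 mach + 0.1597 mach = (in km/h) 327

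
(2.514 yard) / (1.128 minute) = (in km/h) 0.1223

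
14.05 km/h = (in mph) 8.73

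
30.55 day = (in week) 4.364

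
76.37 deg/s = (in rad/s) 1.333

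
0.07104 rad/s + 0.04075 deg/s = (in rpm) 0.6852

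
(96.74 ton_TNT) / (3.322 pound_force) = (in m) 2.739e+10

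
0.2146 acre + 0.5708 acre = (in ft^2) 3.421e+04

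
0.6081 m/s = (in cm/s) 60.81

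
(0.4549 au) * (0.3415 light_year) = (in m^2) 2.199e+26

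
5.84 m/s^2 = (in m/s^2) 5.84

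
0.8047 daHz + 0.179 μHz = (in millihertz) 8047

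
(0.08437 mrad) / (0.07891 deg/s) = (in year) 1.943e-09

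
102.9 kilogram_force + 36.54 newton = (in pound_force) 235.1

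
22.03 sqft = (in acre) 0.0005057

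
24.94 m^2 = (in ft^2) 268.5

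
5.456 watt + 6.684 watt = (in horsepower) 0.01628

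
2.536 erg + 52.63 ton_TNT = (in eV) 1.374e+30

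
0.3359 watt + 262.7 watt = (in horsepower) 0.3527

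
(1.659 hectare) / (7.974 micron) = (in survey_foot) 6.826e+09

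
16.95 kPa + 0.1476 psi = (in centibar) 17.97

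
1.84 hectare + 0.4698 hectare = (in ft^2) 2.486e+05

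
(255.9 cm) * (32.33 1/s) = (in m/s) 82.73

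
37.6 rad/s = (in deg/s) 2154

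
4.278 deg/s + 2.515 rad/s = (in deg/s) 148.4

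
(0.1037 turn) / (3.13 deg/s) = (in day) 0.000138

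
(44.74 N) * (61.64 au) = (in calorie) 9.86e+13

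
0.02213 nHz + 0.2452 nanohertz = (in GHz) 2.673e-19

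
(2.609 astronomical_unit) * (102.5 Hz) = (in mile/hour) 8.949e+13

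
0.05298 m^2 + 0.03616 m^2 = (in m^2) 0.08914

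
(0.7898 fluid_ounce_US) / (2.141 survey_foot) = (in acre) 8.844e-09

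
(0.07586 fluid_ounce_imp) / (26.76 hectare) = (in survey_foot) 2.643e-11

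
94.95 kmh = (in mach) 0.07746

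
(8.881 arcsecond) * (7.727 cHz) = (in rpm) 3.177e-05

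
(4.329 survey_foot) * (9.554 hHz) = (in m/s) 1261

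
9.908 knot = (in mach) 0.01497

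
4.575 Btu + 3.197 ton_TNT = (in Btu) 1.268e+07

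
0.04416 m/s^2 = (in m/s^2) 0.04416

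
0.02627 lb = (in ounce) 0.4203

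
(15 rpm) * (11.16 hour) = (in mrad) 6.311e+07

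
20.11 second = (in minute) 0.3352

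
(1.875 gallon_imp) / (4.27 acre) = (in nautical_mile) 2.663e-10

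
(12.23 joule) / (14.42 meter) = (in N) 0.8481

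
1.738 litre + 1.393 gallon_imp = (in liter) 8.071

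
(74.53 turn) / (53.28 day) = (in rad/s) 0.0001017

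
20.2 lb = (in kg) 9.163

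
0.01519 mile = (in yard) 26.73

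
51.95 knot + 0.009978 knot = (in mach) 0.0785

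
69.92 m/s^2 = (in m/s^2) 69.92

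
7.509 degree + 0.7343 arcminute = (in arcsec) 2.708e+04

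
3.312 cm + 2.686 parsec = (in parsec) 2.686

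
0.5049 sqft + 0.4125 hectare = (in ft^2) 4.44e+04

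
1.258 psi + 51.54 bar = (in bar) 51.63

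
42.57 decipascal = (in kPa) 0.004257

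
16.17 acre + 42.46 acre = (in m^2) 2.373e+05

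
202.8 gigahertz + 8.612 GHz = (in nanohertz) 2.114e+20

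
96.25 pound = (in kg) 43.66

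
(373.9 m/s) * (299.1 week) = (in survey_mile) 4.203e+07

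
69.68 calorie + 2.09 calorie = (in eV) 1.874e+21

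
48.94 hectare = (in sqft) 5.268e+06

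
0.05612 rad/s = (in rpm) 0.5359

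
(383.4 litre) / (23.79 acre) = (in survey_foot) 1.307e-05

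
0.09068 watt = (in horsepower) 0.0001216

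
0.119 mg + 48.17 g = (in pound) 0.1062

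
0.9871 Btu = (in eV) 6.5e+21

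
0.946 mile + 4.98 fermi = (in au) 1.018e-08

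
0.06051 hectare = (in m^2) 605.1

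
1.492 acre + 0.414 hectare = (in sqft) 1.096e+05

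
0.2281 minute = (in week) 2.263e-05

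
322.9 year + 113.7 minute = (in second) 1.018e+10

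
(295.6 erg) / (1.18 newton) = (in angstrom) 2.505e+05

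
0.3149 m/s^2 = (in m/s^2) 0.3149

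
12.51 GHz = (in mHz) 1.251e+13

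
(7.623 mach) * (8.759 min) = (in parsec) 4.421e-11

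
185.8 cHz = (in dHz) 18.58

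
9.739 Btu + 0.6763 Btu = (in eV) 6.859e+22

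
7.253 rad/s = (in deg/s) 415.6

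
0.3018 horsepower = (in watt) 225.1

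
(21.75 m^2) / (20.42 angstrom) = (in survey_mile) 6.618e+06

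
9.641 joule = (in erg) 9.641e+07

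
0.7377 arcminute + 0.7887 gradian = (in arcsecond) 2600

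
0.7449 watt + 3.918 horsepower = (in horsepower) 3.919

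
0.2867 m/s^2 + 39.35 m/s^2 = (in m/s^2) 39.64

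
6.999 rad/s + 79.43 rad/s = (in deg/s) 4952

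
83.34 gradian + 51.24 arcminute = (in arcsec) 2.731e+05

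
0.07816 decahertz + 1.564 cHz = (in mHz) 797.2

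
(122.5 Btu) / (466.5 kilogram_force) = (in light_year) 2.986e-15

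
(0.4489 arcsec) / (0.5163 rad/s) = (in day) 4.879e-11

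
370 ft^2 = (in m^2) 34.37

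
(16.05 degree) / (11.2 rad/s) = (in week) 4.135e-08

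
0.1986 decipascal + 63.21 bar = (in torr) 4.741e+04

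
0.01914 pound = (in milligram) 8682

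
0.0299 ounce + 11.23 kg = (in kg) 11.23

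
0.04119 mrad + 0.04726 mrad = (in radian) 8.845e-05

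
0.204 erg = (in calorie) 4.876e-09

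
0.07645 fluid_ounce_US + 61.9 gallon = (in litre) 234.3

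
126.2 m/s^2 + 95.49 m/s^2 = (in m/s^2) 221.7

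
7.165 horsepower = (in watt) 5343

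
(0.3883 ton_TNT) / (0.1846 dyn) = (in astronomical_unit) 5883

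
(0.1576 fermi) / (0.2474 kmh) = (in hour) 6.37e-19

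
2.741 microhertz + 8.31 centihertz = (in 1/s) 0.0831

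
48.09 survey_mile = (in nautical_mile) 41.79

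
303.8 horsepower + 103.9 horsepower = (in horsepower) 407.7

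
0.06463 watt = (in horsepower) 8.667e-05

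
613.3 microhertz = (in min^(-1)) 0.0368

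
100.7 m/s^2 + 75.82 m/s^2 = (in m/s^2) 176.5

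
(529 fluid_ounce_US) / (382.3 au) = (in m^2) 2.735e-16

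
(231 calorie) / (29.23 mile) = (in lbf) 0.004619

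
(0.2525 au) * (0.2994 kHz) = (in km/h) 4.071e+13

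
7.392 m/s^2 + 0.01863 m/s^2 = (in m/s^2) 7.411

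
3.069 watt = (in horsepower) 0.004116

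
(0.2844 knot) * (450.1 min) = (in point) 1.12e+07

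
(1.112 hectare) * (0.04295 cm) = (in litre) 4776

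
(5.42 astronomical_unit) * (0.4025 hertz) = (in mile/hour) 7.3e+11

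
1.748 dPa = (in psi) 2.535e-05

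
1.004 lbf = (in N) 4.466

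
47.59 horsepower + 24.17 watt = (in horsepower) 47.62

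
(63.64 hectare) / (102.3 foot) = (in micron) 2.041e+10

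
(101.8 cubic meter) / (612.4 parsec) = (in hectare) 5.387e-22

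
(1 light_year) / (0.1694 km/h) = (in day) 2.327e+12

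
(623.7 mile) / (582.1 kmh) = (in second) 6208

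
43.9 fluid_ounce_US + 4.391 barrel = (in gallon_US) 184.8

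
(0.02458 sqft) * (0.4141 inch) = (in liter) 0.02402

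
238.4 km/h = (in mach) 0.1945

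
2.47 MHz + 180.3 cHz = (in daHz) 2.47e+05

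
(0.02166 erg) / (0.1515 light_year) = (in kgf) 1.541e-25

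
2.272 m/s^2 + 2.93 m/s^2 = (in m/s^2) 5.202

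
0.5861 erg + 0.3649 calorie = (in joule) 1.527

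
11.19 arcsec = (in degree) 0.003108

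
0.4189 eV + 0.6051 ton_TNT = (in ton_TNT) 0.6051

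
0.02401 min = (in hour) 0.0004002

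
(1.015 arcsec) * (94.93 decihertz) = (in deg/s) 0.002676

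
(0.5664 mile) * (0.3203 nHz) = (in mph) 6.531e-07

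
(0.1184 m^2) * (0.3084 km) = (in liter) 3.651e+04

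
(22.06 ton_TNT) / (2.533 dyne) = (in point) 1.033e+19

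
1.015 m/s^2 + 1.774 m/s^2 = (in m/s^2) 2.789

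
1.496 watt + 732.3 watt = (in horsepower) 0.984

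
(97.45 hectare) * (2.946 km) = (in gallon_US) 7.584e+11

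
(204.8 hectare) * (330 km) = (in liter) 6.758e+14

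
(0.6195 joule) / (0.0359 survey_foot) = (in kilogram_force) 5.773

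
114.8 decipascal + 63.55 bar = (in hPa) 6.355e+04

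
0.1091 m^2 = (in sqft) 1.174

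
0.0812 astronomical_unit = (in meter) 1.215e+10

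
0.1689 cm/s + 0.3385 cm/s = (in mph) 0.01135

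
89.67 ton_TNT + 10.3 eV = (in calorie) 8.967e+10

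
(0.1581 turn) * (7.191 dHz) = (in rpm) 6.821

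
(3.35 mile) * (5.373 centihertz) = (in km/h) 1043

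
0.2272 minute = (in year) 4.323e-07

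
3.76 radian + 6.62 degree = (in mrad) 3876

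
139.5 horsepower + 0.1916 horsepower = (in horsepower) 139.7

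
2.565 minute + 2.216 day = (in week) 0.3168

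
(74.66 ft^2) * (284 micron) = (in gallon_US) 0.5204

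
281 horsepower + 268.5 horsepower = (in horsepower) 549.5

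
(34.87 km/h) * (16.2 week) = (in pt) 2.69e+11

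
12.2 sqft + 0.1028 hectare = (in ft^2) 1.108e+04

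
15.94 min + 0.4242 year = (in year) 0.4242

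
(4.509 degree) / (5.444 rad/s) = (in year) 4.584e-10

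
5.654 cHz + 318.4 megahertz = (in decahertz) 3.184e+07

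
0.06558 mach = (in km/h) 80.39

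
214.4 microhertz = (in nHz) 2.144e+05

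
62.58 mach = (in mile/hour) 4.767e+04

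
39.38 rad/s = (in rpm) 376.1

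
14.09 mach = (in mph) 1.073e+04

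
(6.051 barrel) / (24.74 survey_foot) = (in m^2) 0.1276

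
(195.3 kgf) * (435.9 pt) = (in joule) 294.5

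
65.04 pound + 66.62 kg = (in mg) 9.612e+07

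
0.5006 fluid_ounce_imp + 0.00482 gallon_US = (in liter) 0.03247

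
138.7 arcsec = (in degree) 0.03853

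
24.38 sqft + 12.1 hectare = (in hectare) 12.1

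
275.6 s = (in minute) 4.593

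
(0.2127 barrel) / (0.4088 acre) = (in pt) 0.05794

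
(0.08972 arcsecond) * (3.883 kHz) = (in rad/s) 0.001689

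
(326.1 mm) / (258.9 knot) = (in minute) 4.081e-05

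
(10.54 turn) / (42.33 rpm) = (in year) 4.737e-07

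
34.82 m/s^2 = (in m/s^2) 34.82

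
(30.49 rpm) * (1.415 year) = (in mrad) 1.425e+11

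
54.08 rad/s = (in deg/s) 3099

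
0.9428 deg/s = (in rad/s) 0.01645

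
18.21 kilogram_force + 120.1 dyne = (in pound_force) 40.15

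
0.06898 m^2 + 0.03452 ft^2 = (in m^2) 0.07219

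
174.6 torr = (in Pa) 2.328e+04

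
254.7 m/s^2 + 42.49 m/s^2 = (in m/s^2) 297.2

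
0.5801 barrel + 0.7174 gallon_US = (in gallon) 25.08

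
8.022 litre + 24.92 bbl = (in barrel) 24.97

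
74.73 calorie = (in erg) 3.127e+09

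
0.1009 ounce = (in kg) 0.00286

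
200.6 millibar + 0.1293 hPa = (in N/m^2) 2.007e+04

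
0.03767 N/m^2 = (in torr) 0.0002825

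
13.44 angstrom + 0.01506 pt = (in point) 0.01506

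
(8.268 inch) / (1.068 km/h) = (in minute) 0.0118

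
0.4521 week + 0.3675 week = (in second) 4.957e+05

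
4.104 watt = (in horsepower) 0.005504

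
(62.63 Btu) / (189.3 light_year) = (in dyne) 3.69e-09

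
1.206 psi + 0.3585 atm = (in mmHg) 334.8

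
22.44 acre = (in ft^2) 9.775e+05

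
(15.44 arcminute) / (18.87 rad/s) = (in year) 7.547e-12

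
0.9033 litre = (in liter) 0.9033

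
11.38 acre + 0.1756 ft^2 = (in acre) 11.38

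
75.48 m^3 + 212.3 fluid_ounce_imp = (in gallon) 1.994e+04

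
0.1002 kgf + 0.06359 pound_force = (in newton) 1.265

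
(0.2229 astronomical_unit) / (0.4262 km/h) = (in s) 2.817e+11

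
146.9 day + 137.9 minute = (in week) 21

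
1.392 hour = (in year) 0.0001589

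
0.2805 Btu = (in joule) 295.9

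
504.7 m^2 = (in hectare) 0.05047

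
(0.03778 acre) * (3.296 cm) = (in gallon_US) 1331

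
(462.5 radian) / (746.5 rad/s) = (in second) 0.6196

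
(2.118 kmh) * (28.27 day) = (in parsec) 4.657e-11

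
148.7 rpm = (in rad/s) 15.57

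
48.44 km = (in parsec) 1.57e-12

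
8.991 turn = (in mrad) 5.649e+04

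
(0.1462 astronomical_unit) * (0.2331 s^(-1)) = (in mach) 1.497e+07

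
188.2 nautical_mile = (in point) 9.88e+08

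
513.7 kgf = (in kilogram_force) 513.7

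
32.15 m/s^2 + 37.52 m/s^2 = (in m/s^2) 69.67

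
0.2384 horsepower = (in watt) 177.8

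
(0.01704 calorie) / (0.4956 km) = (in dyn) 14.39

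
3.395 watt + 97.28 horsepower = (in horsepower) 97.28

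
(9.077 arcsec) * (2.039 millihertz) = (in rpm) 8.569e-07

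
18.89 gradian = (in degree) 17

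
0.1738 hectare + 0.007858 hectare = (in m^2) 1817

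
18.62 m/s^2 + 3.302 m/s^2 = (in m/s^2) 21.92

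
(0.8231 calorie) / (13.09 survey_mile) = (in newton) 0.0001635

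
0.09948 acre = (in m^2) 402.6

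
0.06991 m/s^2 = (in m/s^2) 0.06991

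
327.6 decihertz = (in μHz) 3.276e+07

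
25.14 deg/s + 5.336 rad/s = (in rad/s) 5.775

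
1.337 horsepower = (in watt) 997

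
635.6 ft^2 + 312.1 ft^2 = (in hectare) 0.008804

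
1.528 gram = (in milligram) 1528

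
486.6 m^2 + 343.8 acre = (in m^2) 1.392e+06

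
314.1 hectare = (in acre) 776.2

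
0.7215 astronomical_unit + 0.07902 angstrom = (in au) 0.7215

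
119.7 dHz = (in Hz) 11.97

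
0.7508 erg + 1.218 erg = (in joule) 1.969e-07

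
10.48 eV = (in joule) 1.679e-18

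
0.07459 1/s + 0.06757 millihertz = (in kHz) 7.466e-05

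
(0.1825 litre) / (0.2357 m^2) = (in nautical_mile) 4.181e-07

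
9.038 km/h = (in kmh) 9.038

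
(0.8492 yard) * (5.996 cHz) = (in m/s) 0.04656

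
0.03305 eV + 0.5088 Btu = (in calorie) 128.3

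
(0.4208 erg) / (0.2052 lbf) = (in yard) 5.042e-08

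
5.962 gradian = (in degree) 5.366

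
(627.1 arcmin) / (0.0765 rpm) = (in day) 0.0002635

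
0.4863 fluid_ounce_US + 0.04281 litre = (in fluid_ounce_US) 1.934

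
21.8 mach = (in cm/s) 7.423e+05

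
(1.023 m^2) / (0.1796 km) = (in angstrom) 5.696e+07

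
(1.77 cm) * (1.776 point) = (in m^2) 1.109e-05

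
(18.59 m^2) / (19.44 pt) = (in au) 1.812e-08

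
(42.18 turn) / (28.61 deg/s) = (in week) 0.0008776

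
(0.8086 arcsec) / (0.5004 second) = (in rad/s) 7.834e-06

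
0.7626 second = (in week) 1.261e-06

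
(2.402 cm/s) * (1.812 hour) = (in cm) 1.567e+04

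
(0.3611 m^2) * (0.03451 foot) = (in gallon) 1.003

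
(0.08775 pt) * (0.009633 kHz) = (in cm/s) 0.02982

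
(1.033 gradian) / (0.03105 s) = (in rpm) 4.99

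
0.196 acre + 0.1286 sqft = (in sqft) 8538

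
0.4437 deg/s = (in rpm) 0.07395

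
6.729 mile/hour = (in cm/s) 300.8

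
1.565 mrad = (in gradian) 0.09963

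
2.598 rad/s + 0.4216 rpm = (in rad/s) 2.642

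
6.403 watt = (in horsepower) 0.008587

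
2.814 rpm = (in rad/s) 0.2947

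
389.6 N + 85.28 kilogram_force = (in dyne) 1.226e+08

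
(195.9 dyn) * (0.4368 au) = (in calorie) 3.06e+07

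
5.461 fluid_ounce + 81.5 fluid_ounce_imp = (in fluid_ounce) 83.76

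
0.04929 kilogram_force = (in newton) 0.4834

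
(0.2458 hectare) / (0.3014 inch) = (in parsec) 1.041e-11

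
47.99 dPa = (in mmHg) 0.036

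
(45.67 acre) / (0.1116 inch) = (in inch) 2.567e+09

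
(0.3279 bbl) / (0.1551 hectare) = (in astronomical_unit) 2.247e-16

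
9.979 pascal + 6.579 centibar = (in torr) 49.42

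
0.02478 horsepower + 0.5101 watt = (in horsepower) 0.02546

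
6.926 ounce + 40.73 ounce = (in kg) 1.351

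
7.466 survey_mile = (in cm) 1.202e+06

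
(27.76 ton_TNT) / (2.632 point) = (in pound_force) 2.812e+13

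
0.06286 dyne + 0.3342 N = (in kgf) 0.03408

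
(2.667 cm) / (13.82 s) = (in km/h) 0.006947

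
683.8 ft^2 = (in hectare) 0.006353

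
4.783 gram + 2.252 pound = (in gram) 1026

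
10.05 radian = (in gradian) 639.8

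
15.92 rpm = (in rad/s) 1.667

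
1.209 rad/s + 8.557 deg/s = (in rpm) 12.97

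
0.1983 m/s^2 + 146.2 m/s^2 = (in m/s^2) 146.4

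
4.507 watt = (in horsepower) 0.006044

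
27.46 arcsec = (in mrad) 0.1331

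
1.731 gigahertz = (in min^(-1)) 1.039e+11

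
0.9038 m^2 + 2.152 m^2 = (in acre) 0.0007551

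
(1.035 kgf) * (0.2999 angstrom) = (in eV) 1.9e+09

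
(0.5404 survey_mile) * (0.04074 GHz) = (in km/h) 1.276e+11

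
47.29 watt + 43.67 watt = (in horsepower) 0.122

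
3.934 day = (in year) 0.01078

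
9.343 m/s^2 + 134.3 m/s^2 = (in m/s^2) 143.6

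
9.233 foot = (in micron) 2.814e+06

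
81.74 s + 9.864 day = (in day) 9.865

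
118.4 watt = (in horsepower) 0.1588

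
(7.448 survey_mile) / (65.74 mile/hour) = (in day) 0.004721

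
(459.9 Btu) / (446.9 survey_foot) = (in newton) 3562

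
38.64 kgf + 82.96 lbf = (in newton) 748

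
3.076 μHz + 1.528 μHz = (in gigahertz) 4.604e-15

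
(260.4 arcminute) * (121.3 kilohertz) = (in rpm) 8.774e+04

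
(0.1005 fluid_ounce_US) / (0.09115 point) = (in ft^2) 0.9949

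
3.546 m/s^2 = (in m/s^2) 3.546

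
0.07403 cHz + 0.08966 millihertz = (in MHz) 8.3e-10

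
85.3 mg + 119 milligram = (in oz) 0.007206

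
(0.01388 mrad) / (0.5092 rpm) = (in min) 4.338e-06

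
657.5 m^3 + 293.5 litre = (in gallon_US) 1.738e+05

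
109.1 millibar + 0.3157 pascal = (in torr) 81.83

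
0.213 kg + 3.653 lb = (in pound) 4.123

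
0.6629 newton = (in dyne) 6.629e+04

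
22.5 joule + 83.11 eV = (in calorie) 5.378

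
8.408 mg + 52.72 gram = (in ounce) 1.86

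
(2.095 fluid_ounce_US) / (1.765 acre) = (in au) 5.798e-20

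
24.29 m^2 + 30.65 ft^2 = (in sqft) 292.1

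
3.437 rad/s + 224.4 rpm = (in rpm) 257.2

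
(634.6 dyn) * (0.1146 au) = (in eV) 6.79e+26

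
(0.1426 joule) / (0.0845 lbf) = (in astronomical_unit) 2.536e-12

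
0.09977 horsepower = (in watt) 74.4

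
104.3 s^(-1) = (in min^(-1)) 6258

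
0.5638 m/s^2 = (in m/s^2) 0.5638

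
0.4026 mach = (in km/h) 493.5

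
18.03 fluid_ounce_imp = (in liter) 0.5123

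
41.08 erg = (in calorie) 9.818e-07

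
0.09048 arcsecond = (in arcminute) 0.001508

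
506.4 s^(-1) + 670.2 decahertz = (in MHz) 0.007208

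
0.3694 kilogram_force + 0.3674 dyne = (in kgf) 0.3694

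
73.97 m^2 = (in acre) 0.01828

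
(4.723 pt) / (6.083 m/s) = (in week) 4.529e-10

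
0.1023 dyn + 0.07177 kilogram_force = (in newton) 0.7038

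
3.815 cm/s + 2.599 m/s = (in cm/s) 263.7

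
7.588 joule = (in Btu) 0.007192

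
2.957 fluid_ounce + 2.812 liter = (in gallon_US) 0.766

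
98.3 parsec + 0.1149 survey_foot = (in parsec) 98.3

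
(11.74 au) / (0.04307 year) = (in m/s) 1.293e+06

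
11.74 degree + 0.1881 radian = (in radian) 0.393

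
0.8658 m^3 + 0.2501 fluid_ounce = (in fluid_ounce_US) 2.928e+04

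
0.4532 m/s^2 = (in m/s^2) 0.4532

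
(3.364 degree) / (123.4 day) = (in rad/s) 5.507e-09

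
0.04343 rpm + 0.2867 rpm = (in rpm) 0.3301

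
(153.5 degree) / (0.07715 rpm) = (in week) 0.0005483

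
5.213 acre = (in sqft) 2.271e+05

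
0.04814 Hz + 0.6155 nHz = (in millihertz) 48.14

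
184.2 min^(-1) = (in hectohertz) 0.0307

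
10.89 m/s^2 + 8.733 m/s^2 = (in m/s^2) 19.62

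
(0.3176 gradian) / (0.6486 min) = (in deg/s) 0.007345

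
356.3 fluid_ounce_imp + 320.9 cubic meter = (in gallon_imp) 7.059e+04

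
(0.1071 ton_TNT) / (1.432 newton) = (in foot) 1.027e+09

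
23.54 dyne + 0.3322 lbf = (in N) 1.478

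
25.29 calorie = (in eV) 6.604e+20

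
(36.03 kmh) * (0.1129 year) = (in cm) 3.563e+09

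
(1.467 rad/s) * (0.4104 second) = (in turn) 0.09582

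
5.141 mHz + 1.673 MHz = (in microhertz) 1.673e+12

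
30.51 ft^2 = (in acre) 0.0007004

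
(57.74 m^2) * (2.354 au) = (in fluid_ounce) 6.876e+17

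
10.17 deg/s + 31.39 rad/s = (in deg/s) 1809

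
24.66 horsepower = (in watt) 1.839e+04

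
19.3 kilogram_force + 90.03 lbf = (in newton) 589.7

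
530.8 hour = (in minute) 3.185e+04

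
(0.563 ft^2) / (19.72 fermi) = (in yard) 2.901e+12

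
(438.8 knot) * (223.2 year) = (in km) 1.589e+09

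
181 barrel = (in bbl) 181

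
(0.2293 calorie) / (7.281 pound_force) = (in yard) 0.0324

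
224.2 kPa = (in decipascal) 2.242e+06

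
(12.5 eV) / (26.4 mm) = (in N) 7.586e-17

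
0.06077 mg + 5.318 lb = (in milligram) 2.412e+06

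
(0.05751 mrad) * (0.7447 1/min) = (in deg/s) 4.09e-05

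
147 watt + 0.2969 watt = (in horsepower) 0.1975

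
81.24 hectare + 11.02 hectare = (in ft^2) 9.931e+06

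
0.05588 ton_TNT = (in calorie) 5.588e+07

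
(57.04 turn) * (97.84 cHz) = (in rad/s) 350.7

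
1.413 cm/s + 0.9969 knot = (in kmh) 1.897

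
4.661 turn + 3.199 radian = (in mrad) 3.248e+04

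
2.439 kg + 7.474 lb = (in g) 5829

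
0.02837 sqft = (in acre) 6.513e-07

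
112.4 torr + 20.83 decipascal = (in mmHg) 112.4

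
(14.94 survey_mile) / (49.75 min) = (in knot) 15.66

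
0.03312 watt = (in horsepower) 4.441e-05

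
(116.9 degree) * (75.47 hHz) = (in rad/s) 1.54e+04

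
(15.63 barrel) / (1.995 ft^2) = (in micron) 1.341e+07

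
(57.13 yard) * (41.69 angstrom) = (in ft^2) 2.344e-06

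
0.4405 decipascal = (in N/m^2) 0.04405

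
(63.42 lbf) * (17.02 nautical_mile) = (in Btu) 8428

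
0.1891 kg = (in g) 189.1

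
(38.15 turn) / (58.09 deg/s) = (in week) 0.0003909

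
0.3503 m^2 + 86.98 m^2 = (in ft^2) 940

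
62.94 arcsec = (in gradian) 0.01943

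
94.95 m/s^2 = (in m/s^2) 94.95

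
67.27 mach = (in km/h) 8.246e+04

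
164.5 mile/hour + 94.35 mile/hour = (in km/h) 416.6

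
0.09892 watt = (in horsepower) 0.0001327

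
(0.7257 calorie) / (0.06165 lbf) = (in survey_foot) 36.33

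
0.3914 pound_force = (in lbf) 0.3914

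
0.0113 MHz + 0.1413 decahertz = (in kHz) 11.3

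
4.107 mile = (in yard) 7228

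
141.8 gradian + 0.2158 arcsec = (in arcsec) 4.594e+05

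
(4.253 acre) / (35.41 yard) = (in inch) 2.093e+04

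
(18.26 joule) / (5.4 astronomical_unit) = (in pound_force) 5.082e-12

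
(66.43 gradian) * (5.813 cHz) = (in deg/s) 3.475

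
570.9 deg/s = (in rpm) 95.15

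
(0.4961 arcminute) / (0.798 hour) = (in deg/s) 2.878e-06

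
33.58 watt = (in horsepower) 0.04503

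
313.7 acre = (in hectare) 126.9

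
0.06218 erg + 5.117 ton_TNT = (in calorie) 5.117e+09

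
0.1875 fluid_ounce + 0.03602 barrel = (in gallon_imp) 1.261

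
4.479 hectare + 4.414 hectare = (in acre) 21.98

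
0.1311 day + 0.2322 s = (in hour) 3.146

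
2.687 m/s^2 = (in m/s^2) 2.687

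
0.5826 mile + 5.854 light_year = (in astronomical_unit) 3.702e+05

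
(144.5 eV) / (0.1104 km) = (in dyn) 2.097e-14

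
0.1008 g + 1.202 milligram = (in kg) 0.000102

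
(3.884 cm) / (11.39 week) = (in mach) 1.656e-11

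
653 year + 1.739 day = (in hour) 5.72e+06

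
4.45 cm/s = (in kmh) 0.1602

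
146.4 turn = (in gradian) 5.856e+04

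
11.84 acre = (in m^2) 4.791e+04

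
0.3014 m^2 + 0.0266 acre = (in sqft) 1162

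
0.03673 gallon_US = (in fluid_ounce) 4.701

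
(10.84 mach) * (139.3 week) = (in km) 3.11e+08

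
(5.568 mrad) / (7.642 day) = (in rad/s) 8.433e-09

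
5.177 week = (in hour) 869.7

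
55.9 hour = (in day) 2.329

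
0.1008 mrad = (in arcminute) 0.3465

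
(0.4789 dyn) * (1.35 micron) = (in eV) 4.035e+07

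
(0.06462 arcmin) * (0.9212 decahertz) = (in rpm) 0.001654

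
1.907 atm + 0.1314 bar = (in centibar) 206.4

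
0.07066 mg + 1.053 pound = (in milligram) 4.776e+05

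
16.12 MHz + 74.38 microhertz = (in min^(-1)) 9.672e+08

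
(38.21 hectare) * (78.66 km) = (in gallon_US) 7.94e+12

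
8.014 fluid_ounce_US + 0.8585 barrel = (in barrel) 0.86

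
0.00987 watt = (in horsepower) 1.324e-05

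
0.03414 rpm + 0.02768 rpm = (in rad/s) 0.006474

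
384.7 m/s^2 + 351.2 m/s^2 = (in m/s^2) 735.9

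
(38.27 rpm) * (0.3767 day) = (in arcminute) 4.484e+08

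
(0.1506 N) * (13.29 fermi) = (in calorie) 4.784e-16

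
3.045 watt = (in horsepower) 0.004083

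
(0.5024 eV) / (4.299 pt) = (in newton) 5.308e-17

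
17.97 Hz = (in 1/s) 17.97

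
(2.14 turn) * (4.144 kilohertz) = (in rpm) 5.321e+05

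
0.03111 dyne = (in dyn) 0.03111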